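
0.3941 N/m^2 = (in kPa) 0.0003941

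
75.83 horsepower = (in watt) 5.655e+04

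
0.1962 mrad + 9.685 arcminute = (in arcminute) 10.36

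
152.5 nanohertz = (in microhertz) 0.1525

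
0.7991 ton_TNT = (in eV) 2.087e+28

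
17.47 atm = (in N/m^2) 1.77e+06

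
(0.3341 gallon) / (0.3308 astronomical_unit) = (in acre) 6.315e-18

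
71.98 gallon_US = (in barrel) 1.714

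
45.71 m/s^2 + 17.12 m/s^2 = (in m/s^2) 62.83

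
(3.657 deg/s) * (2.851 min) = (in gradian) 695.1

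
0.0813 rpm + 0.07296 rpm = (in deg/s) 0.9256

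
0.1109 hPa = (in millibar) 0.1109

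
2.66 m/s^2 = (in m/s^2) 2.66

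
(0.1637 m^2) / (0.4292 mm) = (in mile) 0.237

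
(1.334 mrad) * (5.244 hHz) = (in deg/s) 40.08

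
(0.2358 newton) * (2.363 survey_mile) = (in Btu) 0.8499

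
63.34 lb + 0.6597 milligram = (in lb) 63.34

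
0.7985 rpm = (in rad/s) 0.08362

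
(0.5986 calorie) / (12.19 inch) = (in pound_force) 1.818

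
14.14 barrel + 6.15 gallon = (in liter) 2271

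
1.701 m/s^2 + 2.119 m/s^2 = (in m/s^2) 3.82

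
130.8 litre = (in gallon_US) 34.55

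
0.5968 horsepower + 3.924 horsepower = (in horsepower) 4.521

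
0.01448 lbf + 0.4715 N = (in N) 0.5359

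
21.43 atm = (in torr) 1.629e+04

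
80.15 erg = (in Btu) 7.597e-09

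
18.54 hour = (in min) 1112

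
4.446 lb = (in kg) 2.017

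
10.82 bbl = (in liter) 1720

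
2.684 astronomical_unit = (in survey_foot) 1.317e+12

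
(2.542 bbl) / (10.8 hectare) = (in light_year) 3.955e-22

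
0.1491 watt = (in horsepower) 0.0001999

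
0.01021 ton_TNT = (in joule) 4.272e+07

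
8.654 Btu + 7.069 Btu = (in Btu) 15.72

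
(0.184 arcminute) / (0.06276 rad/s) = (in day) 9.871e-09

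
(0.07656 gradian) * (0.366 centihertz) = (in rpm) 4.203e-05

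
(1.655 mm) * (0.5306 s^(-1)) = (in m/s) 0.0008781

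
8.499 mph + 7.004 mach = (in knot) 4643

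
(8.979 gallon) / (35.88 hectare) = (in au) 6.332e-19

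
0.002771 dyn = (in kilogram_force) 2.826e-09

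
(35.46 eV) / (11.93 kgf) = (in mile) 3.017e-23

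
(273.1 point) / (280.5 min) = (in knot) 1.113e-05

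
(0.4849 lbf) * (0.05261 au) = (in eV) 1.06e+29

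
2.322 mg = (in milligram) 2.322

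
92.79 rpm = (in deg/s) 556.7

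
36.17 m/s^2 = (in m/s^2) 36.17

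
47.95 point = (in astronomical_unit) 1.131e-13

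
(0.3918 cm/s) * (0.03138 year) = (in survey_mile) 2.409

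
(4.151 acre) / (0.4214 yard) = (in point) 1.236e+08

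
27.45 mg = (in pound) 6.052e-05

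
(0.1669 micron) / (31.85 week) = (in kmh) 3.119e-14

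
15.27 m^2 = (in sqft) 164.4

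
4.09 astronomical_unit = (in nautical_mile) 3.304e+08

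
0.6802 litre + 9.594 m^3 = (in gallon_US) 2535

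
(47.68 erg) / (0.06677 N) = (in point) 0.2024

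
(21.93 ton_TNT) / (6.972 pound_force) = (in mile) 1.838e+06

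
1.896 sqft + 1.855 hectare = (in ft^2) 1.997e+05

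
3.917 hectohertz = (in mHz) 3.917e+05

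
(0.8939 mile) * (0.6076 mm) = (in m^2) 0.8741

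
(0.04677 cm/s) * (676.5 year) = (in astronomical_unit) 6.67e-05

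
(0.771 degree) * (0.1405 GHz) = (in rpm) 1.805e+07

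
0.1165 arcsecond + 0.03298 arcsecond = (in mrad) 0.0007247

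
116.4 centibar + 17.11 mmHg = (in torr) 890.2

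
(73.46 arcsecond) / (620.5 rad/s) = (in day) 6.643e-12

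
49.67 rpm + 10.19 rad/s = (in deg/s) 881.9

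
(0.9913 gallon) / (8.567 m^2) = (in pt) 1.242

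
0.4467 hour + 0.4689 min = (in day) 0.01894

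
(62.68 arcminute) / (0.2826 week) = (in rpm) 1.019e-06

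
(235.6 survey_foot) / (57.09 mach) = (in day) 4.276e-08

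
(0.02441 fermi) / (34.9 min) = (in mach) 3.424e-23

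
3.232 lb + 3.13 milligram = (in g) 1466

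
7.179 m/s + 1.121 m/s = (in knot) 16.13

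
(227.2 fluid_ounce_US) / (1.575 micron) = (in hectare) 0.4266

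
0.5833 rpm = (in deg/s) 3.5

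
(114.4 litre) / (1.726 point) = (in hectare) 0.01879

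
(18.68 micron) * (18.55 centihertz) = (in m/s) 3.465e-06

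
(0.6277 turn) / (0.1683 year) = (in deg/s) 4.258e-05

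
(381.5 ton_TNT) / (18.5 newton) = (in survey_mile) 5.361e+07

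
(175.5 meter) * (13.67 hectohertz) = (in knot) 4.663e+05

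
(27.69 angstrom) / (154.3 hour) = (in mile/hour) 1.115e-14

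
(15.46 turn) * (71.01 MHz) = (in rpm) 6.587e+10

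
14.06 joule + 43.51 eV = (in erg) 1.406e+08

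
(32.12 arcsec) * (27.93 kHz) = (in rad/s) 4.349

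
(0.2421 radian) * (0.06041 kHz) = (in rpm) 139.7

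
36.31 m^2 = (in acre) 0.008972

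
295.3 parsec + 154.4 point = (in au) 6.091e+07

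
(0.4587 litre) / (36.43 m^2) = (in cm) 0.001259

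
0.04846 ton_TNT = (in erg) 2.028e+15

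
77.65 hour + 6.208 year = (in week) 324.2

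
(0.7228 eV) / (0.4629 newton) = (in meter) 2.502e-19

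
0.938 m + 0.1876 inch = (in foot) 3.093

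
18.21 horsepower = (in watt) 1.358e+04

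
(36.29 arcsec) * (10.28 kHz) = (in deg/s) 103.6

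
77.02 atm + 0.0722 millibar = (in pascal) 7.804e+06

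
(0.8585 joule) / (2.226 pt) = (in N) 1093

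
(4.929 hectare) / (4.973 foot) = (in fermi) 3.252e+19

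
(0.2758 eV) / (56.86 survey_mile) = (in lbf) 1.086e-25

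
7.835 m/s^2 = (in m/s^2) 7.835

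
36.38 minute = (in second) 2183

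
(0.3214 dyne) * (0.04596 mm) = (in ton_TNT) 3.53e-20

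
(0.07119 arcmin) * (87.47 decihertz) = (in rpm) 0.00173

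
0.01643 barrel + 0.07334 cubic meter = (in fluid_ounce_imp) 2673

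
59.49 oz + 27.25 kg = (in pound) 63.79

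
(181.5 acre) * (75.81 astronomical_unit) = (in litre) 8.33e+21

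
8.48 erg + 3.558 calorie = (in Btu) 0.01411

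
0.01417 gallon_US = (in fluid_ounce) 1.814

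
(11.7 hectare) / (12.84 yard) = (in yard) 1.09e+04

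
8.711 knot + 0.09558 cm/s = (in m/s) 4.482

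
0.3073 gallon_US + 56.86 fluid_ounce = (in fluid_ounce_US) 96.19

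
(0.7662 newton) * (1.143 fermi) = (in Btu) 8.301e-19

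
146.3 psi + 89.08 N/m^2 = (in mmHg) 7567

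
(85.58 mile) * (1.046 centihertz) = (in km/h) 5186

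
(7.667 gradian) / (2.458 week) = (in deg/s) 4.642e-06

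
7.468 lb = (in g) 3387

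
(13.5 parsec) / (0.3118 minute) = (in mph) 4.981e+16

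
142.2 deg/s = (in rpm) 23.7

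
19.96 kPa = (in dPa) 1.996e+05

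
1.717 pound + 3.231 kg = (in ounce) 141.4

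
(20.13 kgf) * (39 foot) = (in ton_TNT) 5.609e-07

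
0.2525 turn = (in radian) 1.587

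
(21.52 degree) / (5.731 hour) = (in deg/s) 0.001043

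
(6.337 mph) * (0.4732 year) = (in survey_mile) 2.627e+04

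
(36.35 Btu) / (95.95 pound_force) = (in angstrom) 8.986e+11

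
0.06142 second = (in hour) 1.706e-05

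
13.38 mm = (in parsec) 4.336e-19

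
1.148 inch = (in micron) 2.916e+04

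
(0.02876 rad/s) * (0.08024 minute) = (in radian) 0.1385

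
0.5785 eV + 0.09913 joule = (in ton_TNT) 2.369e-11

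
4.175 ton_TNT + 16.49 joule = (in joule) 1.747e+10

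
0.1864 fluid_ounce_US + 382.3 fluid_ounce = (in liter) 11.31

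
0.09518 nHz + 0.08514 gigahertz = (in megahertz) 85.14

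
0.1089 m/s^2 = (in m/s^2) 0.1089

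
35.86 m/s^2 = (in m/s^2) 35.86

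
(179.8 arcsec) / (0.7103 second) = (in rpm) 0.01172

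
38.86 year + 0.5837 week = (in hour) 3.405e+05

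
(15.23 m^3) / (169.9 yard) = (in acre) 2.422e-05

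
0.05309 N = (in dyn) 5309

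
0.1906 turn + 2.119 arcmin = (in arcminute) 4119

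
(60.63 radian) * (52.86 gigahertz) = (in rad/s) 3.205e+12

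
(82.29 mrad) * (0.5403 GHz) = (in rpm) 4.246e+08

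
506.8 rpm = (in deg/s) 3041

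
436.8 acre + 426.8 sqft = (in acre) 436.8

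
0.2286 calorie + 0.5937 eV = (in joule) 0.9565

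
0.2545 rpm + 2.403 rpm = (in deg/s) 15.94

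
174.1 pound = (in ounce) 2786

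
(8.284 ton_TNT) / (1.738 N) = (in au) 0.1333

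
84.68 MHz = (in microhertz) 8.468e+13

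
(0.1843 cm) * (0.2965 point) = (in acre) 4.764e-11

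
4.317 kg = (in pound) 9.517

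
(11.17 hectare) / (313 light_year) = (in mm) 3.772e-11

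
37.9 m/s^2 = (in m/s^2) 37.9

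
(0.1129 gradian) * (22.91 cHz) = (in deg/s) 0.02328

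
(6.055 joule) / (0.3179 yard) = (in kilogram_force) 2.124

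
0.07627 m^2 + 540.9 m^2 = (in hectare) 0.0541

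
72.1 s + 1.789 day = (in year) 0.004904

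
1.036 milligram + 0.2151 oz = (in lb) 0.01345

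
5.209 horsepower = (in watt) 3884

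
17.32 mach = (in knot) 1.146e+04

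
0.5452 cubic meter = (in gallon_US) 144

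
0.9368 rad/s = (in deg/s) 53.67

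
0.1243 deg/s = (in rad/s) 0.002169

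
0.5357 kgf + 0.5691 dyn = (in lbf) 1.181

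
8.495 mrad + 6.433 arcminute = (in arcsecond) 2138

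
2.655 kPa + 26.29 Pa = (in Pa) 2681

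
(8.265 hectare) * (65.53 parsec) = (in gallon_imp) 3.676e+25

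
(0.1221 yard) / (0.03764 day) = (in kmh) 0.0001236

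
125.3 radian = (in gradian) 7977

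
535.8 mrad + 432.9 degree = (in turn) 1.288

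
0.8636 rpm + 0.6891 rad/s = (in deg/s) 44.66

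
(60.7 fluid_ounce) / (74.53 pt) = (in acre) 1.687e-05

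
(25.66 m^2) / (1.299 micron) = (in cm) 1.975e+09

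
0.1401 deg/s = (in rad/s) 0.002445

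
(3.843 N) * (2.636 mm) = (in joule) 0.01013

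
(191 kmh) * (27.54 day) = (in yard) 1.381e+08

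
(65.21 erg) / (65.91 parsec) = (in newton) 3.206e-24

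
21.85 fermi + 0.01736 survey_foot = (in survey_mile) 3.288e-06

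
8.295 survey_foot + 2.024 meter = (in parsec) 1.475e-16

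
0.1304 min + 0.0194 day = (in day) 0.01949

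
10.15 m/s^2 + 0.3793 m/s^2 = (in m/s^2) 10.53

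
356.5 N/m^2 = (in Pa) 356.5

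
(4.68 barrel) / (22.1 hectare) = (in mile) 2.092e-09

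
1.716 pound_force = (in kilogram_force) 0.7784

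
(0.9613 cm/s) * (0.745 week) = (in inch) 1.705e+05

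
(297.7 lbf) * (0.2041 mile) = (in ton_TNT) 0.000104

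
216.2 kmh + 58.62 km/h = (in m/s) 76.34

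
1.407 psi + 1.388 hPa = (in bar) 0.0984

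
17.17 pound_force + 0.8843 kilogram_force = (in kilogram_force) 8.672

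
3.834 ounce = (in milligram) 1.087e+05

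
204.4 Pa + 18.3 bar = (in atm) 18.06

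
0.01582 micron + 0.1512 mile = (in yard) 266.1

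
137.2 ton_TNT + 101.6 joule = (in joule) 5.74e+11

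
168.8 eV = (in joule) 2.704e-17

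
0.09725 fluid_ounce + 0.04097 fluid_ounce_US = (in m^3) 4.088e-06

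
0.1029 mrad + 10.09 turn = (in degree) 3632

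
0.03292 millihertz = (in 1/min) 0.001975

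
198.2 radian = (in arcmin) 6.814e+05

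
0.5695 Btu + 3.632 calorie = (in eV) 3.845e+21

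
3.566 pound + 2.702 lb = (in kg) 2.843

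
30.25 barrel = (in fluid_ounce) 1.626e+05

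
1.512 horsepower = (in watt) 1127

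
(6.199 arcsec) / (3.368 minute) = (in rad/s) 1.487e-07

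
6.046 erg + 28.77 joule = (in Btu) 0.02727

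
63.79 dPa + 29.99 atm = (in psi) 440.7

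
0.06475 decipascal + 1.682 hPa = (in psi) 0.0244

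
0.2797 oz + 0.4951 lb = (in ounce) 8.201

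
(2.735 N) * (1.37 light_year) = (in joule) 3.545e+16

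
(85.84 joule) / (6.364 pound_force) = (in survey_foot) 9.948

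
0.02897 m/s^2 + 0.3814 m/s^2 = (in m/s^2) 0.4104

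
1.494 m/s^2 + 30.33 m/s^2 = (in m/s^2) 31.82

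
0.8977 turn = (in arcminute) 1.939e+04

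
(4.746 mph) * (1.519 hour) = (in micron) 1.16e+10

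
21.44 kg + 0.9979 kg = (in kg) 22.44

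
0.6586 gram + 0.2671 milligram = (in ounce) 0.02324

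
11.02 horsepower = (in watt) 8218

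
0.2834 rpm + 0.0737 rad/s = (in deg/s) 5.923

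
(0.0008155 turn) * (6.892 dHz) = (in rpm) 0.03372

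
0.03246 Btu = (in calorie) 8.185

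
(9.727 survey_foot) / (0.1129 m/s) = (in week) 4.342e-05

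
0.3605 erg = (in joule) 3.605e-08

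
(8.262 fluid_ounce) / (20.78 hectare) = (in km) 1.176e-12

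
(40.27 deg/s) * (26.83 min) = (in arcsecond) 2.334e+08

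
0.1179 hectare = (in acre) 0.2913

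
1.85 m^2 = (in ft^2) 19.91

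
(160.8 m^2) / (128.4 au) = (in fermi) 8371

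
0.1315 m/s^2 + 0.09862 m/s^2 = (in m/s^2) 0.2301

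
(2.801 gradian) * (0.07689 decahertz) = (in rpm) 0.3231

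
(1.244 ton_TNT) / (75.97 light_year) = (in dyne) 0.0007242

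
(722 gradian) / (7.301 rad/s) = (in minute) 0.02589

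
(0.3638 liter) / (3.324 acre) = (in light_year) 2.859e-24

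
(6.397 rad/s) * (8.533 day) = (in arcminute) 1.621e+10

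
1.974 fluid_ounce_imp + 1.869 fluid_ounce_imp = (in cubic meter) 0.0001092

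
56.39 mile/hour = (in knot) 49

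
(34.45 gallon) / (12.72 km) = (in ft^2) 0.0001104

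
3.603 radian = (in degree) 206.4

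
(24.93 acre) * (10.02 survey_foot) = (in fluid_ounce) 1.042e+10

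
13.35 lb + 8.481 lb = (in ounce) 349.3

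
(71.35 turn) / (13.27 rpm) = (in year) 1.023e-05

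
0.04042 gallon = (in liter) 0.153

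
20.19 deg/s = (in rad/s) 0.3524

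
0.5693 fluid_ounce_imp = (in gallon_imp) 0.003558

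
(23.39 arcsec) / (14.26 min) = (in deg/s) 7.594e-06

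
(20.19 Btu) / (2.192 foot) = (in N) 3.188e+04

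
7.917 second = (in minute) 0.1319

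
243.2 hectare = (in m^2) 2.432e+06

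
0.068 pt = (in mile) 1.491e-08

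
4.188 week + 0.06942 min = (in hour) 703.6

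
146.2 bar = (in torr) 1.097e+05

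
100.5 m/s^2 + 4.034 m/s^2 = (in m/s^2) 104.5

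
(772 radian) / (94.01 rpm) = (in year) 2.487e-06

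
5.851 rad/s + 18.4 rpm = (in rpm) 74.27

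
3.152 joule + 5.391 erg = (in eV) 1.967e+19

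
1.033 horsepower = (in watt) 770.3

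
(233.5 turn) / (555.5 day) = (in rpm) 0.0002919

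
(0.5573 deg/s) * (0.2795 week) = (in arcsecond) 3.391e+08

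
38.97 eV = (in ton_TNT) 1.492e-27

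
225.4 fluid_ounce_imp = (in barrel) 0.04028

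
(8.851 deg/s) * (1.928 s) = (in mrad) 297.8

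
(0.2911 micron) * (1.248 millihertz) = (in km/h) 1.308e-09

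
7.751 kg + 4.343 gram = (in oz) 273.6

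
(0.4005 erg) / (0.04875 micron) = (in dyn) 8.215e+04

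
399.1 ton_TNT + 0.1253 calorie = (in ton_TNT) 399.1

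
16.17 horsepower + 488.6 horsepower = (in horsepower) 504.8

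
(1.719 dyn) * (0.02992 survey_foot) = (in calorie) 3.747e-08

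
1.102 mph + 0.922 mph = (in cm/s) 90.48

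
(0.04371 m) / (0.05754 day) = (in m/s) 8.792e-06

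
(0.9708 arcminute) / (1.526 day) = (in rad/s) 2.142e-09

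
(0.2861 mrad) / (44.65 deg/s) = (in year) 1.164e-11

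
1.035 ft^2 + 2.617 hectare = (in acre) 6.467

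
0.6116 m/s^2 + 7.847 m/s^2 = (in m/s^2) 8.459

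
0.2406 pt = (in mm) 0.08488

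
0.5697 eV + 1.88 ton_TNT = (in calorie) 1.88e+09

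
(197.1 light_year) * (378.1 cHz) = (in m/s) 7.05e+18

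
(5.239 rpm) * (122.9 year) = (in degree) 1.218e+11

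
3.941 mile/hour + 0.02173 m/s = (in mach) 0.005238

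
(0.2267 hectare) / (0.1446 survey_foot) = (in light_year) 5.437e-12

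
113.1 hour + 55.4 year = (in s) 1.748e+09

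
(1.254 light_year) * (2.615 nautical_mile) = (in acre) 1.42e+16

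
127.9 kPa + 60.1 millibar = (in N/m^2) 1.339e+05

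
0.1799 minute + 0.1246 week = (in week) 0.1246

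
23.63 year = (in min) 1.242e+07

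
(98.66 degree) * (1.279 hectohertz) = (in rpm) 2103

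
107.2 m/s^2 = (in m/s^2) 107.2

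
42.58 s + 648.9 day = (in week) 92.7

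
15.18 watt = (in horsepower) 0.02036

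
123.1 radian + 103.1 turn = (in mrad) 7.709e+05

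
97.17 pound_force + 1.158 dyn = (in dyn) 4.322e+07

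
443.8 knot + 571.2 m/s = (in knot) 1554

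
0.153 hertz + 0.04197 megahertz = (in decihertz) 4.197e+05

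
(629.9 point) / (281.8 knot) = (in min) 2.555e-05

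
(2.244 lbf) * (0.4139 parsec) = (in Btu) 1.208e+14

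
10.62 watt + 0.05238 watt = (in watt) 10.67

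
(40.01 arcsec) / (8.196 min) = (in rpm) 3.767e-06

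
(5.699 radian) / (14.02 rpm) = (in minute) 0.0647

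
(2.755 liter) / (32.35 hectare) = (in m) 8.516e-09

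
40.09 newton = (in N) 40.09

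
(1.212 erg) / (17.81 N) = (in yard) 7.442e-09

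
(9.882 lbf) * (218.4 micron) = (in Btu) 9.099e-06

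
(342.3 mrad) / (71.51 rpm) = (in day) 5.291e-07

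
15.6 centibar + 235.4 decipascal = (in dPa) 1.562e+05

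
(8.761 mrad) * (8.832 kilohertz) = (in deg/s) 4433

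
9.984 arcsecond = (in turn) 7.704e-06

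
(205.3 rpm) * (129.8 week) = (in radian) 1.688e+09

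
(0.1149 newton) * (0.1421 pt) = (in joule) 5.76e-06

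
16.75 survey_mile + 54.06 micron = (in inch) 1.061e+06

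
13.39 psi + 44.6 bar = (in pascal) 4.552e+06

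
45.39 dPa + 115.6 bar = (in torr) 8.671e+04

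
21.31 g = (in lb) 0.04698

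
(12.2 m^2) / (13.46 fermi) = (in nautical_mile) 4.894e+11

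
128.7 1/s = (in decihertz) 1287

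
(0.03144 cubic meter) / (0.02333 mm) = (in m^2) 1348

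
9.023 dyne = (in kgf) 9.201e-06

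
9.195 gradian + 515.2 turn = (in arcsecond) 6.677e+08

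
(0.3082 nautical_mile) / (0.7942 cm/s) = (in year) 0.002279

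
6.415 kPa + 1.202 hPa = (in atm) 0.0645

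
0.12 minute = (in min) 0.12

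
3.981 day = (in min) 5733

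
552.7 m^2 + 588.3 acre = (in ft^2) 2.563e+07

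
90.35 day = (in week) 12.91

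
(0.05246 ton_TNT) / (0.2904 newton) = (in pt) 2.143e+12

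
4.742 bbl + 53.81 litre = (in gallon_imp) 177.7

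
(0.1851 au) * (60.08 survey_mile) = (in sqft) 2.882e+16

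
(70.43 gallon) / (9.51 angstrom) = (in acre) 6.927e+04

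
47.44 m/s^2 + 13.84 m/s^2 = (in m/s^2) 61.28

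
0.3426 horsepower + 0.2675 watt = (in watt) 255.7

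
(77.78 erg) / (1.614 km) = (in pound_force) 1.083e-09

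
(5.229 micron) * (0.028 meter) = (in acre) 3.618e-11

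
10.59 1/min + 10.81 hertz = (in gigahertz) 1.099e-08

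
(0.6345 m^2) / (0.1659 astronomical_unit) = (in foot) 8.388e-11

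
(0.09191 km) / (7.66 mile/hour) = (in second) 26.84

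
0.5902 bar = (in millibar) 590.2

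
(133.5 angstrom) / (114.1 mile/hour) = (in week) 4.328e-16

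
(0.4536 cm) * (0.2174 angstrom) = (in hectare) 9.861e-18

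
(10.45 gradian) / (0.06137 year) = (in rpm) 8.099e-07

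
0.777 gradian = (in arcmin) 41.96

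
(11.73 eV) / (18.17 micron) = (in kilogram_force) 1.055e-14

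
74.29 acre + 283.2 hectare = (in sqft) 3.372e+07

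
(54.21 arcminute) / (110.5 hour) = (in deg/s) 2.271e-06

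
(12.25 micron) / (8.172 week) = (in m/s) 2.479e-12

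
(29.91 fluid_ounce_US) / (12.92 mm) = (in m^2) 0.06846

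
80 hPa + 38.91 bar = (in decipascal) 3.899e+07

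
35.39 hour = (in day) 1.475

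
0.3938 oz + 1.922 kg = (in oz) 68.19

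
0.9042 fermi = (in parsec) 2.93e-32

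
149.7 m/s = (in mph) 334.9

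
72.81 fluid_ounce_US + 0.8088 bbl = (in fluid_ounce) 4421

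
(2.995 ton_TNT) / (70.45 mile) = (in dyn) 1.105e+10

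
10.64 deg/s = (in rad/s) 0.1857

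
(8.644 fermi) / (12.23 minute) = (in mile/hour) 2.635e-17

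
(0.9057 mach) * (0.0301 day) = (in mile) 498.3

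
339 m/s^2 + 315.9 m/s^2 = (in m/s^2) 654.9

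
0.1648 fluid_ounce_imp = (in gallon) 0.001237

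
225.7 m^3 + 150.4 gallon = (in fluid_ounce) 7.651e+06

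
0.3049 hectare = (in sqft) 3.282e+04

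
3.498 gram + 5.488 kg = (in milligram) 5.491e+06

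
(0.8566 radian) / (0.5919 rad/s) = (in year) 4.589e-08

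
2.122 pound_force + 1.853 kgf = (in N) 27.61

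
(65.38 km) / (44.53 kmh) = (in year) 0.0001676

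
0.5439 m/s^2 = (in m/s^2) 0.5439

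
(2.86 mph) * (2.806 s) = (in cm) 358.8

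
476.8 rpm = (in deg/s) 2861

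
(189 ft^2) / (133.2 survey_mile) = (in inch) 0.003225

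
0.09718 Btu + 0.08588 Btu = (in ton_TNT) 4.616e-08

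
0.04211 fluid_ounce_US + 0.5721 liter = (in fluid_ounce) 19.39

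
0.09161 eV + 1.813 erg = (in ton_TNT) 4.333e-17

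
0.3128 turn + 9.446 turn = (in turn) 9.759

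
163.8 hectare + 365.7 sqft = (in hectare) 163.8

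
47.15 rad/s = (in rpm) 450.2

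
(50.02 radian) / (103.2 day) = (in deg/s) 0.0003214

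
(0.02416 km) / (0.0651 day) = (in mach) 1.261e-05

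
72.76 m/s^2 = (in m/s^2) 72.76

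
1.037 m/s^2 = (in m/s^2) 1.037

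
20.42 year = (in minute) 1.073e+07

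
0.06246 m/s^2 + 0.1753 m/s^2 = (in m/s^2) 0.2378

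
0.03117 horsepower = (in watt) 23.24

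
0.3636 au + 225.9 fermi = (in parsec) 1.763e-06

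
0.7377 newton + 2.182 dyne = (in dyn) 7.377e+04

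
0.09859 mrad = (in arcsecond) 20.34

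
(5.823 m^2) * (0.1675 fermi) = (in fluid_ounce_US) 3.298e-11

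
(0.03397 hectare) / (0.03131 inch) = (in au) 2.855e-06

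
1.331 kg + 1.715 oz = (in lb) 3.042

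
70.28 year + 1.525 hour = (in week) 3665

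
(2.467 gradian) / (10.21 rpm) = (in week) 5.993e-08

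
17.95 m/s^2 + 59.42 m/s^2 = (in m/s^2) 77.37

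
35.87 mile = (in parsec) 1.871e-12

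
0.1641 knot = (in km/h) 0.3039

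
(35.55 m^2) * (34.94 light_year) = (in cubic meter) 1.175e+19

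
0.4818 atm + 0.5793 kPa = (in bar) 0.494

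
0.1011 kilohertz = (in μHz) 1.011e+08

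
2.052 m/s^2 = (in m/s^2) 2.052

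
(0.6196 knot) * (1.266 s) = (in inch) 15.89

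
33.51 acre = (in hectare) 13.56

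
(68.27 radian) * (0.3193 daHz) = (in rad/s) 218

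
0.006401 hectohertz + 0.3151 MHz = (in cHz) 3.151e+07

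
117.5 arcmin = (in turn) 0.00544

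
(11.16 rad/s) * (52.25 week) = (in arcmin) 1.212e+12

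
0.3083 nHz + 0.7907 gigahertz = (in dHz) 7.907e+09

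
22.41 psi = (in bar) 1.545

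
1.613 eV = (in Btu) 2.449e-22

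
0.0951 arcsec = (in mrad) 0.0004611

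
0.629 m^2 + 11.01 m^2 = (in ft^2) 125.3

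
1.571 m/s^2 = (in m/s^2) 1.571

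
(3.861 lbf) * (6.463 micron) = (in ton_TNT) 2.653e-14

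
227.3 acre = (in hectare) 91.99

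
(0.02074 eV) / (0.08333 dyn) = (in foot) 1.308e-14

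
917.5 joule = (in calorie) 219.3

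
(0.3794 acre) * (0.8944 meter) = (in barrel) 8637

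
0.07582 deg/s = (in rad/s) 0.001323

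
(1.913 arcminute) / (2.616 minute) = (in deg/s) 0.0002031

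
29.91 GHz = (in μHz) 2.991e+16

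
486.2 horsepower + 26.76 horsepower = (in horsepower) 513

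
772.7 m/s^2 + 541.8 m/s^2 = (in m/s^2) 1314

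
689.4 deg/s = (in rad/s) 12.03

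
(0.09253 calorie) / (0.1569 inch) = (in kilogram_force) 9.906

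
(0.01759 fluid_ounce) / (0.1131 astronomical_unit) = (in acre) 7.597e-21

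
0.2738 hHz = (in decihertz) 273.8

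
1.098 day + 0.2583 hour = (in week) 0.1584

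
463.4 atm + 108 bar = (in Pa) 5.775e+07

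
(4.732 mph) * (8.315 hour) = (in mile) 39.35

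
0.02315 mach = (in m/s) 7.883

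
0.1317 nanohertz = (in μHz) 0.0001317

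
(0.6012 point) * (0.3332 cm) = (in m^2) 7.067e-07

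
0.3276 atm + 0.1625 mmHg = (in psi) 4.818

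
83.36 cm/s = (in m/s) 0.8336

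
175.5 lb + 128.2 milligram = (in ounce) 2808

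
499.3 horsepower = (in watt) 3.723e+05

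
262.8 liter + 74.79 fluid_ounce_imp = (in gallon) 69.99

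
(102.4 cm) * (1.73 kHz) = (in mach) 5.203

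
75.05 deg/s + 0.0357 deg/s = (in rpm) 12.51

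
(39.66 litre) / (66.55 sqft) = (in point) 18.18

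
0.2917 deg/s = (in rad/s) 0.005091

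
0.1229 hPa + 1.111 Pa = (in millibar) 0.134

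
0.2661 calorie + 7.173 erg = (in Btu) 0.001055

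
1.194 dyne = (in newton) 1.194e-05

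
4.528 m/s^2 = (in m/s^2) 4.528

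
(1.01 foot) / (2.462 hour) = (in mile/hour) 7.77e-05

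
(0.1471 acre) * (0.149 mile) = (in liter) 1.427e+08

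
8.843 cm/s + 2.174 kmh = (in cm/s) 69.23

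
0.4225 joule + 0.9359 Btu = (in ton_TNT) 2.361e-07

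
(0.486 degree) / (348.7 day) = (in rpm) 2.689e-09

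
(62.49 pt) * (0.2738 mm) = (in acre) 1.492e-09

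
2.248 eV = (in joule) 3.602e-19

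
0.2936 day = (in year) 0.0008044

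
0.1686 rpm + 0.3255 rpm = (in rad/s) 0.05174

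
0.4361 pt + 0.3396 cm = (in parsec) 1.15e-19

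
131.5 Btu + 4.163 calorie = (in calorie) 3.316e+04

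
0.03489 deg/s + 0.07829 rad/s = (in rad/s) 0.0789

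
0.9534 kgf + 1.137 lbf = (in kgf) 1.469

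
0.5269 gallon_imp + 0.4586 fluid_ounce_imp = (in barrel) 0.01515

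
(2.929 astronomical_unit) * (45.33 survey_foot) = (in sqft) 6.517e+13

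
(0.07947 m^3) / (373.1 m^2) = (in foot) 0.0006988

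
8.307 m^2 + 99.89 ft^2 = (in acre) 0.004346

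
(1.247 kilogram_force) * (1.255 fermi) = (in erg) 1.535e-07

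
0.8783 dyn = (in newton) 8.783e-06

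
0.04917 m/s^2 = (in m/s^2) 0.04917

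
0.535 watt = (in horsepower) 0.0007174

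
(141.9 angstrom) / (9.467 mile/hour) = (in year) 1.063e-16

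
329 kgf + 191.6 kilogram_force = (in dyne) 5.105e+08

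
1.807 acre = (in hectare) 0.7313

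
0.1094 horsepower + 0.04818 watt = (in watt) 81.63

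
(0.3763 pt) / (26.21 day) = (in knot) 1.14e-10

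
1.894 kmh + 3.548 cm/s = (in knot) 1.092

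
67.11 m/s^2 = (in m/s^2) 67.11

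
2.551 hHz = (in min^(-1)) 1.531e+04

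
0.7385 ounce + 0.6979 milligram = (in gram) 20.94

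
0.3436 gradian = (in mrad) 5.397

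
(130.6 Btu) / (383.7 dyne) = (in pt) 1.018e+11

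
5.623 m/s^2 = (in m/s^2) 5.623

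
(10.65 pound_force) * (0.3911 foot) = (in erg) 5.647e+07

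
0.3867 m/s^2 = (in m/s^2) 0.3867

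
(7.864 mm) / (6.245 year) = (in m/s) 3.993e-11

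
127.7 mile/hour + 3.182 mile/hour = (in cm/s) 5851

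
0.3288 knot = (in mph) 0.3784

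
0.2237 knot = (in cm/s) 11.51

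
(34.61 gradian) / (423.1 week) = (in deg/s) 1.217e-07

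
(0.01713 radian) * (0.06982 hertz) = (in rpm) 0.01142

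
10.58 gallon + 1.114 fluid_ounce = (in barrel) 0.2521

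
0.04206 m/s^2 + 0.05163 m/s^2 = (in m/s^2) 0.09369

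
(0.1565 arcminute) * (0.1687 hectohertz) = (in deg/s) 0.044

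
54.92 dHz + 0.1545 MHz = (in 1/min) 9.27e+06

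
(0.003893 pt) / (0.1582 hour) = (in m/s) 2.411e-09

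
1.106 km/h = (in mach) 0.0009023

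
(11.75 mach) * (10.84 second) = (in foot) 1.423e+05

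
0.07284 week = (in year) 0.001397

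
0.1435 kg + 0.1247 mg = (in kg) 0.1435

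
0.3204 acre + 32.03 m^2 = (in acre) 0.3283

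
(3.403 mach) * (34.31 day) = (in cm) 3.435e+11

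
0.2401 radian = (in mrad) 240.1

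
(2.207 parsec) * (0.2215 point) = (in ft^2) 5.728e+13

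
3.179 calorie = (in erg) 1.33e+08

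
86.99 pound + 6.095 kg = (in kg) 45.55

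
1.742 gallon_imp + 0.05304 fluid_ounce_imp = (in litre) 7.921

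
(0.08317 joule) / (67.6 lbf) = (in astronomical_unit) 1.849e-15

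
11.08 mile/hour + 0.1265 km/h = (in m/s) 4.988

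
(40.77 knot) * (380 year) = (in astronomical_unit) 1.68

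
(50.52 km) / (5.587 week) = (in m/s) 0.01495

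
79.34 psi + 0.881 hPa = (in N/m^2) 5.471e+05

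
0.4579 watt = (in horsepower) 0.0006141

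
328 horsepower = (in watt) 2.446e+05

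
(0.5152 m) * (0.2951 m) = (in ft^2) 1.636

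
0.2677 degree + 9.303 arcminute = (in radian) 0.007378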